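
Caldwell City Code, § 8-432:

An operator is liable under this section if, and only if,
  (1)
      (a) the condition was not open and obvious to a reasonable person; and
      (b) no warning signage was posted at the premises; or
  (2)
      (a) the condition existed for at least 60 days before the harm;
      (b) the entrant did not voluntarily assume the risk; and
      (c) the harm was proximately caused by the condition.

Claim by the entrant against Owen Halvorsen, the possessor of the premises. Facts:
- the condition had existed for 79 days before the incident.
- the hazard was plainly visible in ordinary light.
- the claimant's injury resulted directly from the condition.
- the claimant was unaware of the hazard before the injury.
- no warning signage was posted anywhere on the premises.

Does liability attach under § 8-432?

Yes — liable.

(a) not open/obvious — fails.
(b) no signage posted — satisfied.
(1) = F AND T = false.
(a) condition ≥60 days old — satisfied.
(b) no assumed risk — satisfied.
(c) proximate cause — holds.
(2) = T AND T AND T = true.
So Overall is satisfied (F OR T).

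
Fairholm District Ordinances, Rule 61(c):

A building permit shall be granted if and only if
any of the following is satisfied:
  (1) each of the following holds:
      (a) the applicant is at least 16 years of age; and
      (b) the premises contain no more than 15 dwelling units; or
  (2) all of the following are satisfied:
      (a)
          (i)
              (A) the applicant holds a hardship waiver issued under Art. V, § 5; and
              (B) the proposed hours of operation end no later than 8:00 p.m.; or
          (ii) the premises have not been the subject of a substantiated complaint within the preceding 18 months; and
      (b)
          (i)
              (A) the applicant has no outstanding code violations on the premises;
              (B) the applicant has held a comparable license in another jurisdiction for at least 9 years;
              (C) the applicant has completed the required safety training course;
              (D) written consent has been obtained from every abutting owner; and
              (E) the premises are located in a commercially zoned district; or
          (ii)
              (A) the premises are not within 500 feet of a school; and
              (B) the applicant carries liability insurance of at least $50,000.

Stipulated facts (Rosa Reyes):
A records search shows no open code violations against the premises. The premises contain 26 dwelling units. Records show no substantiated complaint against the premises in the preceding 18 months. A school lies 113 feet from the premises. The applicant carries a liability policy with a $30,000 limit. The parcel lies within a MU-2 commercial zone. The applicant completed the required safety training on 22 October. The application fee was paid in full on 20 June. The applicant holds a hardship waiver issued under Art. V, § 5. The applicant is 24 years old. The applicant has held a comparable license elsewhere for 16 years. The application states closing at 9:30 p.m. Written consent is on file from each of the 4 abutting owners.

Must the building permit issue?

Yes — granted.

(a) age ≥ 16 — satisfied.
(b) ≤ 15 units — fails.
(1): T AND F → false.
(A) hardship waiver — satisfied.
(B) closes by 8 p.m. — fails.
(i): T AND F → false.
(ii) no complaint in 18 mo. — satisfied.
(a) = F OR T = true.
(A) no code violations — met.
(B) prior license ≥ 9 yr — holds.
(C) safety training — holds.
(D) all abutters consent — satisfied.
(E) commercially zoned — satisfied.
So (i) is satisfied (T AND T AND T AND T AND T).
(A) ≥500 ft from school — not met.
(B) insurance ≥ $50,000 — fails.
(ii): F AND F → false.
(b): T OR F → true.
(2) = T AND T = true.
Overall: F OR T → true.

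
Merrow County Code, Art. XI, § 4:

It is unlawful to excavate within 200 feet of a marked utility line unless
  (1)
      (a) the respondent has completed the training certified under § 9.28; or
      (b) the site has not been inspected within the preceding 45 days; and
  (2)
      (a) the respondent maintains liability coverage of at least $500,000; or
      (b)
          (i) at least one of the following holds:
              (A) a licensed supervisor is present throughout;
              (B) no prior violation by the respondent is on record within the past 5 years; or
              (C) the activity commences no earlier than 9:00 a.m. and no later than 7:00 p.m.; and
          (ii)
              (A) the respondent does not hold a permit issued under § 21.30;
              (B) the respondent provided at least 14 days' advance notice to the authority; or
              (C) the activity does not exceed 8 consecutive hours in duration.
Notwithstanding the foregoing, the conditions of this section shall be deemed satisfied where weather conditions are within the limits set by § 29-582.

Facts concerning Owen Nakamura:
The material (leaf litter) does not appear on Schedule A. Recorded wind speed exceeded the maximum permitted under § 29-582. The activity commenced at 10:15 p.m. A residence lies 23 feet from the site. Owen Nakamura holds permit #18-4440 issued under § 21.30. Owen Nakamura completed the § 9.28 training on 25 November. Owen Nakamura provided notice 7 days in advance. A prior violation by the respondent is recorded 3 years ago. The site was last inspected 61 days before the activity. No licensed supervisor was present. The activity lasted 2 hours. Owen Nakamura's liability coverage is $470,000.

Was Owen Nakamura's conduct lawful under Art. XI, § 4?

No — unlawful.

(a) training certified — met.
(b) not (site inspected) — satisfied.
(1): T OR T → true.
(a) coverage ≥ $500,000 — not met.
(A) supervisor present — not met.
(B) no prior violation — not satisfied.
(C) start within hours — not met.
(i): F OR F OR F → false.
(A) not (holds permit) — not satisfied.
(B) ≥14 days' notice — not satisfied.
(C) ≤ 8 hrs duration — holds.
(ii) = F OR F OR T = true.
So (b) is not satisfied (F AND T).
(2) = F OR F = false.
Overall = T AND F = false.
Exception (weather ok) — not satisfied.
Result: main false OR exception false → false.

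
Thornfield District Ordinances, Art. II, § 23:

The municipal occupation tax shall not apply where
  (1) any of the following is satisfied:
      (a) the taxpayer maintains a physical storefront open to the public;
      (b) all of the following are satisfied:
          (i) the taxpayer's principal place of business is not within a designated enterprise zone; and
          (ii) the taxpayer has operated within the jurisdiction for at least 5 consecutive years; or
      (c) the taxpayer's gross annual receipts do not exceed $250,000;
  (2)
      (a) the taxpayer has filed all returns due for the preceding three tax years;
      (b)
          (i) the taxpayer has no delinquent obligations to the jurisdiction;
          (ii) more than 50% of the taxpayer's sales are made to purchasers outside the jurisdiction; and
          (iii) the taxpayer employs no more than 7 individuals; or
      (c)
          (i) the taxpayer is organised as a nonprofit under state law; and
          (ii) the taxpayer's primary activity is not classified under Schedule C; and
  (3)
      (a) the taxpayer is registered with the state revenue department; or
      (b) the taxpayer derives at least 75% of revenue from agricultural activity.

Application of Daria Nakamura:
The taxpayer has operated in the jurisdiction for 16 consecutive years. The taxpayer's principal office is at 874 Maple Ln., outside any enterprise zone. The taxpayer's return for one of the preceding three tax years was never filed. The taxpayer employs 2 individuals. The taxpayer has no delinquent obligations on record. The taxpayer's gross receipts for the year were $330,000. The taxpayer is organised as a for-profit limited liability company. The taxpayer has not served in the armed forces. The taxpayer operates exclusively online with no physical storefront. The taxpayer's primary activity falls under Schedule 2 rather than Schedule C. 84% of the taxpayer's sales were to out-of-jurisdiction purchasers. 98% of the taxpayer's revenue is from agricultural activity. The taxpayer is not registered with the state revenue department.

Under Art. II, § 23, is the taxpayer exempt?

Yes — exempt.

(a) has storefront — fails.
(i) not (in enterprise zone) — satisfied.
(ii) ≥ 5 yrs in jurisdiction — satisfied.
So (b) is satisfied (T AND T).
(c) receipts ≤ $250,000 — not met.
So (1) is satisfied (F OR T OR F).
(a) returns current — not satisfied.
(i) no delinquency — met.
(ii) >50% out-of-jur. sales — met.
(iii) ≤ 7 employees — satisfied.
(b): T AND T AND T → true.
(i) nonprofit — not satisfied.
(ii) not (Schedule C activity) — satisfied.
(c) = F AND T = false.
(2) = F OR T OR F = true.
(a) state-registered — not satisfied.
(b) ≥75% agricultural — satisfied.
(3) = F OR T = true.
Overall = T AND T AND T = true.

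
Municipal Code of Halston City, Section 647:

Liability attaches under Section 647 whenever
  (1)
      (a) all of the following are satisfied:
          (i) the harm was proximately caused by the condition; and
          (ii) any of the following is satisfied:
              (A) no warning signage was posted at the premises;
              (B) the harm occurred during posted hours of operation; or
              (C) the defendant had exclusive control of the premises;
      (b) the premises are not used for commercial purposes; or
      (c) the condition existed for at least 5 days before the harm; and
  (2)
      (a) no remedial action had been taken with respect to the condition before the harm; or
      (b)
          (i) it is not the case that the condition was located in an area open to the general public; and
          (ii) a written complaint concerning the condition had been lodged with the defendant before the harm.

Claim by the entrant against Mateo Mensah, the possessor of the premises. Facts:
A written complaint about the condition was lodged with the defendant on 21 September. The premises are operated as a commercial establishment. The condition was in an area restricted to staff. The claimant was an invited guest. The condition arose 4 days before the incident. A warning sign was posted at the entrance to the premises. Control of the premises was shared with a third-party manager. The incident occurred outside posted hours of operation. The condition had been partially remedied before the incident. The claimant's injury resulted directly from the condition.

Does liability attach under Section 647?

No — not liable.

(i) proximate cause — met.
(A) no signage posted — fails.
(B) during posted hours — not satisfied.
(C) exclusive control — not met.
(ii) = F OR F OR F = false.
(a): T AND F → false.
(b) not (commercial use) — fails.
(c) condition ≥5 days old — not met.
(1): F OR F OR F → false.
(a) no remedial action — fails.
(i) not (public area) — met.
(ii) complaint lodged — holds.
(b) = T AND T = true.
So (2) is satisfied (F OR T).
So Overall is not satisfied (F AND T).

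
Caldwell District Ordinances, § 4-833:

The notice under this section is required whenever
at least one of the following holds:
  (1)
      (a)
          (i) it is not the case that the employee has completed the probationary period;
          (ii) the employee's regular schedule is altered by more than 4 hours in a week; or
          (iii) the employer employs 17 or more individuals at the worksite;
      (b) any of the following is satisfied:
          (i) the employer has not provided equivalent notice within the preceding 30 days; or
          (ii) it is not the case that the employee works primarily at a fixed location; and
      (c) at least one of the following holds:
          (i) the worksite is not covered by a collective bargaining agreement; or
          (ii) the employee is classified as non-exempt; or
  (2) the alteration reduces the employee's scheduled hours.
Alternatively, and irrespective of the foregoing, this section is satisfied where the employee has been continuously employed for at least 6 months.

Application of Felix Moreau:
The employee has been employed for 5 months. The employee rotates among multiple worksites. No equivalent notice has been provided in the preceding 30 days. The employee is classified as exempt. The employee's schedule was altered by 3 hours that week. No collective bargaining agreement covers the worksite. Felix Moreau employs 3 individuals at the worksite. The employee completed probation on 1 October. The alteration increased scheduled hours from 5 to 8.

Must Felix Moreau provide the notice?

(i) not (past probation) — fails.
(ii) schedule shift > 4h — fails.
(iii) ≥ 17 at site — not satisfied.
(a): F OR F OR F → false.
(i) no recent notice — satisfied.
(ii) not (fixed location) — satisfied.
So (b) is satisfied (T OR T).
(i) no CBA — holds.
(ii) non-exempt — fails.
(c) = T OR F = true.
(1) = F AND T AND T = false.
(2) hours reduced — fails.
So Overall is not satisfied (F OR F).
Exception (tenure ≥ 6 mo.) — not satisfied.
Result: main false OR exception false → false.

No — not required.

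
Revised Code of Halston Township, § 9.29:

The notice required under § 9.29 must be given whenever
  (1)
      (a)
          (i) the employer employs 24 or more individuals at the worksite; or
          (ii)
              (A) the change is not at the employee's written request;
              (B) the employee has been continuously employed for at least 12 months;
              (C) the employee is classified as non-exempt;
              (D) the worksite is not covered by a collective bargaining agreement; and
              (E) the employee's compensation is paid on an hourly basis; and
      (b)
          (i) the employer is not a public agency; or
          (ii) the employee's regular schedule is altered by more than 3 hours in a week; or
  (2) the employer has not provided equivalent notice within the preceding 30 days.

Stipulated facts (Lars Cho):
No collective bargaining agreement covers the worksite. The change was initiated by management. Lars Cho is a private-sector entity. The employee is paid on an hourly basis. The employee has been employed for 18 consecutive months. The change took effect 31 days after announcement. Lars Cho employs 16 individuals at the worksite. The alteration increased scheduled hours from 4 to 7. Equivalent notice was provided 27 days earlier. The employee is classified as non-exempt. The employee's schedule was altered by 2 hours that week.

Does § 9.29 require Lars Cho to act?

(i) ≥ 24 at site — fails.
(A) not employee-requested — satisfied.
(B) tenure ≥ 12 mo. — met.
(C) non-exempt — satisfied.
(D) no CBA — holds.
(E) hourly-paid — holds.
(ii) = T AND T AND T AND T AND T = true.
So (a) is satisfied (F OR T).
(i) not (public agency) — holds.
(ii) schedule shift > 3h — fails.
(b): T OR F → true.
So (1) is satisfied (T AND T).
(2) no recent notice — not satisfied.
Overall: T OR F → true.

Yes — required.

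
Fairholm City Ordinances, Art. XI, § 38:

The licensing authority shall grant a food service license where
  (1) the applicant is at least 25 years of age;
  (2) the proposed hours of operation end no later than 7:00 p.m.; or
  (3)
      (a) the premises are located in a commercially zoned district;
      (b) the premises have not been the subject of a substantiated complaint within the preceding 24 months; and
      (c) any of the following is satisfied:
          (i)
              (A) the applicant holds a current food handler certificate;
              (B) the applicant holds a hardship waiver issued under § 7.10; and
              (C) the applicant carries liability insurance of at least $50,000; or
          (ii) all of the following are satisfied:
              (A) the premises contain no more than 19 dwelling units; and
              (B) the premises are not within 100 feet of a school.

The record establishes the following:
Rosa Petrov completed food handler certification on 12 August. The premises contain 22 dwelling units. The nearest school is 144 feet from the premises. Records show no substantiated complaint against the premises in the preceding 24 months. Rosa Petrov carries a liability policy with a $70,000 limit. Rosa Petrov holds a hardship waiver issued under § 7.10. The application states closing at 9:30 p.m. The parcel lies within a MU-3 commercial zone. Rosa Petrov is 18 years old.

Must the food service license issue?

(1) age ≥ 25 — not met.
(2) closes by 7 p.m. — fails.
(a) commercially zoned — satisfied.
(b) no complaint in 24 mo. — met.
(A) food handler cert. — satisfied.
(B) hardship waiver — holds.
(C) insurance ≥ $50,000 — met.
(i): T AND T AND T → true.
(A) ≤ 19 units — not met.
(B) ≥100 ft from school — met.
(ii): F AND T → false.
So (c) is satisfied (T OR F).
(3): T AND T AND T → true.
Overall = F OR F OR T = true.

Yes — granted.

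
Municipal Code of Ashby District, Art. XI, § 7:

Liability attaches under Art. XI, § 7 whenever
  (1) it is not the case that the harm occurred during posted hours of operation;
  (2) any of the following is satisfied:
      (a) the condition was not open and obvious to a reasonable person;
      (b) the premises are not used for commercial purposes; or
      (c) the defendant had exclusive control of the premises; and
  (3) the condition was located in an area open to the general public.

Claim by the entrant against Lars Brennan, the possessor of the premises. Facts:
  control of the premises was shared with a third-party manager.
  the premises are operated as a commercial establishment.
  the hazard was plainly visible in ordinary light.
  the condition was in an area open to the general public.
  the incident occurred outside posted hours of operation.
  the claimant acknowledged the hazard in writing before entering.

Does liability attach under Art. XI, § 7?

(1) not (during posted hours) — satisfied.
(a) not open/obvious — not met.
(b) not (commercial use) — not met.
(c) exclusive control — not met.
(2): F OR F OR F → false.
(3) public area — holds.
Overall = T AND F AND T = false.

No — not liable.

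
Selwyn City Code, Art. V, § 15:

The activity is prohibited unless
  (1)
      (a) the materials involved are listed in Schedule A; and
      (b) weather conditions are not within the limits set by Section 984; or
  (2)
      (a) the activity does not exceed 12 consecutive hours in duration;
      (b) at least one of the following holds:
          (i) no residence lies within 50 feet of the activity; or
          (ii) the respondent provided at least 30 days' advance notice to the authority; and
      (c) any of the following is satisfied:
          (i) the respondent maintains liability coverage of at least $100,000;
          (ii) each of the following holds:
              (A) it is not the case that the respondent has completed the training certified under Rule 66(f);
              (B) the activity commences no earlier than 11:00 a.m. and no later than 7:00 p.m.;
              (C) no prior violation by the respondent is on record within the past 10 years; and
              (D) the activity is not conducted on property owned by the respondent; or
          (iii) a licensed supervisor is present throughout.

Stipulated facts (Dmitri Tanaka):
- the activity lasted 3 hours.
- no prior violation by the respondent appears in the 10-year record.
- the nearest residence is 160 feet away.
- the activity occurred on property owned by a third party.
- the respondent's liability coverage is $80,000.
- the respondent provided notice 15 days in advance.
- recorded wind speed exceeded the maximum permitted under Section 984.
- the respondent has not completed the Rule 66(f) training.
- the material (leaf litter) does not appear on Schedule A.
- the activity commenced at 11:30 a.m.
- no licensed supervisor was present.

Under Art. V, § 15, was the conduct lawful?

Yes — lawful.

(a) Schedule A material — fails.
(b) not (weather ok) — met.
So (1) is not satisfied (F AND T).
(a) ≤ 12 hrs duration — satisfied.
(i) no residence in 50 ft — holds.
(ii) ≥30 days' notice — fails.
So (b) is satisfied (T OR F).
(i) coverage ≥ $100,000 — not met.
(A) not (training certified) — holds.
(B) start within hours — met.
(C) no prior violation — satisfied.
(D) not (own property) — satisfied.
(ii) = T AND T AND T AND T = true.
(iii) supervisor present — fails.
(c) = F OR T OR F = true.
So (2) is satisfied (T AND T AND T).
So Overall is satisfied (F OR T).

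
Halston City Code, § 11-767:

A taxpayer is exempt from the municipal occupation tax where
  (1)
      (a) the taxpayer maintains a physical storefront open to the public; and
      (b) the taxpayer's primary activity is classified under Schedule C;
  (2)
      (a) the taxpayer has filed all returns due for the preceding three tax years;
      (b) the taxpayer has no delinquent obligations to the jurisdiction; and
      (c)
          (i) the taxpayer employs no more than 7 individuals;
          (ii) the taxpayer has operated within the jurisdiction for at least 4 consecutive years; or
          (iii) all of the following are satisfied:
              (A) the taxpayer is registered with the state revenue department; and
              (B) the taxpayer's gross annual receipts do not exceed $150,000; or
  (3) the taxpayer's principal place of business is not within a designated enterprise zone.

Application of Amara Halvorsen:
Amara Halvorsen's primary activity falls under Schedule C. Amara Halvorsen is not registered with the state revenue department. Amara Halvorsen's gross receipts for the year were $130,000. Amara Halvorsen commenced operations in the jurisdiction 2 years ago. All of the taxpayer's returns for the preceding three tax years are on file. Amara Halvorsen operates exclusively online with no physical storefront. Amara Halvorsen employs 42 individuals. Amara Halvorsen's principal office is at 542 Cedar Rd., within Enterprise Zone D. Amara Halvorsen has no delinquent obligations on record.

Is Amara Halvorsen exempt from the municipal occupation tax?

No — not exempt.

(a) has storefront — not satisfied.
(b) Schedule C activity — met.
(1) = F AND T = false.
(a) returns current — holds.
(b) no delinquency — holds.
(i) ≤ 7 employees — not met.
(ii) ≥ 4 yrs in jurisdiction — not met.
(A) state-registered — not satisfied.
(B) receipts ≤ $150,000 — satisfied.
So (iii) is not satisfied (F AND T).
(c): F OR F OR F → false.
(2): T AND T AND F → false.
(3) not (in enterprise zone) — not met.
Overall: F OR F OR F → false.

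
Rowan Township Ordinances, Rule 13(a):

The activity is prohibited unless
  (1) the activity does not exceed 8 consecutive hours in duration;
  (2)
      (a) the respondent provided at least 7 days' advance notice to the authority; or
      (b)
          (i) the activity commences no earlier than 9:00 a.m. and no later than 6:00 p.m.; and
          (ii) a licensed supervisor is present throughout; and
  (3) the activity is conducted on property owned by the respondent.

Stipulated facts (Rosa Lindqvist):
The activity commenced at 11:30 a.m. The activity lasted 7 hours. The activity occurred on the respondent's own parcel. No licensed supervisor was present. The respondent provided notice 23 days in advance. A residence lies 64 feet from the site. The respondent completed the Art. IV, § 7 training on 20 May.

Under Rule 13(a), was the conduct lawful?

Yes — lawful.

(1) ≤ 8 hrs duration — holds.
(a) ≥7 days' notice — met.
(i) start within hours — met.
(ii) supervisor present — not satisfied.
(b) = T AND F = false.
(2) = T OR F = true.
(3) own property — satisfied.
Overall: T AND T AND T → true.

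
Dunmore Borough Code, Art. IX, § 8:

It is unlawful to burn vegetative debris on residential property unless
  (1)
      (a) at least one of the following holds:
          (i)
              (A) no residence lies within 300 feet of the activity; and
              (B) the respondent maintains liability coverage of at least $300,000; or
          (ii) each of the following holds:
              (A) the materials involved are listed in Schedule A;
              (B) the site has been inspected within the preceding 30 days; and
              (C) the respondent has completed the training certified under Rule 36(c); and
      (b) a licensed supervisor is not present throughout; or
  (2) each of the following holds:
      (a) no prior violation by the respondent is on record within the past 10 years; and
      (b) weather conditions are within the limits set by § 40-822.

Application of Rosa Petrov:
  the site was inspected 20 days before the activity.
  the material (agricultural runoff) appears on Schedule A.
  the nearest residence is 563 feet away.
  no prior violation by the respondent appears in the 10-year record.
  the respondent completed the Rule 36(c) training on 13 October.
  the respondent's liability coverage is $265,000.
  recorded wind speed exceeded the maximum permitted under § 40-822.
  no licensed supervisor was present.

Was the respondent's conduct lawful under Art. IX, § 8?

(A) no residence in 300 ft — met.
(B) coverage ≥ $300,000 — not met.
(i): T AND F → false.
(A) Schedule A material — holds.
(B) site inspected — met.
(C) training certified — met.
(ii): T AND T AND T → true.
(a) = F OR T = true.
(b) not (supervisor present) — satisfied.
(1): T AND T → true.
(a) no prior violation — satisfied.
(b) weather ok — fails.
So (2) is not satisfied (T AND F).
So Overall is satisfied (T OR F).

Yes — lawful.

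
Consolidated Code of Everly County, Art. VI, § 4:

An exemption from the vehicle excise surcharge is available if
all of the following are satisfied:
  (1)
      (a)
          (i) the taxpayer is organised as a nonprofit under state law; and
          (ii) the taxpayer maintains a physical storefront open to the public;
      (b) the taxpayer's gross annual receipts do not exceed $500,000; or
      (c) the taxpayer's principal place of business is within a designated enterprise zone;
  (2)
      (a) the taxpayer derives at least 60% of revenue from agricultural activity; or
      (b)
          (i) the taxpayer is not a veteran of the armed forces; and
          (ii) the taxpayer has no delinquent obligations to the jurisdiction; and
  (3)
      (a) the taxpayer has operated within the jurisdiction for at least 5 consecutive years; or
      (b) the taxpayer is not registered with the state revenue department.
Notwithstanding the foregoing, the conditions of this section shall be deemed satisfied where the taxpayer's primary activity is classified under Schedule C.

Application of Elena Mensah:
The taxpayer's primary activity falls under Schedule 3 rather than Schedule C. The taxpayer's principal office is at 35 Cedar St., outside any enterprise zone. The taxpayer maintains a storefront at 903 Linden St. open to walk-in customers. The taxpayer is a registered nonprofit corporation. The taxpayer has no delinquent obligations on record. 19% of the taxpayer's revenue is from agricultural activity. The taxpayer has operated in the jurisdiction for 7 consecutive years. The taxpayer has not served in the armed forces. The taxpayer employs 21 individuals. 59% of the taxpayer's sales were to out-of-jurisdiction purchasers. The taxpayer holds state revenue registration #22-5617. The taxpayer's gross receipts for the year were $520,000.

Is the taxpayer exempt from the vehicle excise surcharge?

Yes — exempt.

(i) nonprofit — holds.
(ii) has storefront — holds.
So (a) is satisfied (T AND T).
(b) receipts ≤ $500,000 — not met.
(c) in enterprise zone — not satisfied.
(1) = T OR F OR F = true.
(a) ≥60% agricultural — not met.
(i) not (veteran) — met.
(ii) no delinquency — holds.
(b) = T AND T = true.
So (2) is satisfied (F OR T).
(a) ≥ 5 yrs in jurisdiction — holds.
(b) not (state-registered) — fails.
So (3) is satisfied (T OR F).
Overall = T AND T AND T = true.
Exception (Schedule C activity) — not satisfied.
Result: main true OR exception false → true.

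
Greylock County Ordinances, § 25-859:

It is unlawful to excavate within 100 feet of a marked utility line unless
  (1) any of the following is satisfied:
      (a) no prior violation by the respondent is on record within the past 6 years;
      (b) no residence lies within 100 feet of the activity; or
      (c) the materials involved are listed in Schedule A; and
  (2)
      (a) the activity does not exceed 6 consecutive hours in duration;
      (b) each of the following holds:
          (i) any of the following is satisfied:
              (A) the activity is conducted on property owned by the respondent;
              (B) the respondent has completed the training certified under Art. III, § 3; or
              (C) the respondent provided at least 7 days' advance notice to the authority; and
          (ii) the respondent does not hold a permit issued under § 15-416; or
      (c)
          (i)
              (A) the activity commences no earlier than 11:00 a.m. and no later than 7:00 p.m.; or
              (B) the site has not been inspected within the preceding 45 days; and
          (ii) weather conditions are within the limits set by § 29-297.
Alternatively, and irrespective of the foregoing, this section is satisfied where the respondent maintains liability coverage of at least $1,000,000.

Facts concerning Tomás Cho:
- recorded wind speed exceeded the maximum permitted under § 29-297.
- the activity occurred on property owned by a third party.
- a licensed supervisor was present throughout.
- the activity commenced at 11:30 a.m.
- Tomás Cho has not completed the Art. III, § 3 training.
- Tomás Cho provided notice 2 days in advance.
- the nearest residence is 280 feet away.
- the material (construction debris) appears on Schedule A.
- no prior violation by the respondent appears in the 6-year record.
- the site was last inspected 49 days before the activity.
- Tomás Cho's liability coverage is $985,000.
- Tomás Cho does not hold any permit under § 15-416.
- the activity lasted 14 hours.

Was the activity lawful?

No — unlawful.

(a) no prior violation — met.
(b) no residence in 100 ft — met.
(c) Schedule A material — holds.
(1): T OR T OR T → true.
(a) ≤ 6 hrs duration — not satisfied.
(A) own property — not met.
(B) training certified — not met.
(C) ≥7 days' notice — not met.
(i) = F OR F OR F = false.
(ii) not (holds permit) — satisfied.
(b): F AND T → false.
(A) start within hours — satisfied.
(B) not (site inspected) — satisfied.
(i): T OR T → true.
(ii) weather ok — not satisfied.
So (c) is not satisfied (T AND F).
So (2) is not satisfied (F OR F OR F).
So Overall is not satisfied (T AND F).
Exception (coverage ≥ $1,000,000) — not satisfied.
Result: main false OR exception false → false.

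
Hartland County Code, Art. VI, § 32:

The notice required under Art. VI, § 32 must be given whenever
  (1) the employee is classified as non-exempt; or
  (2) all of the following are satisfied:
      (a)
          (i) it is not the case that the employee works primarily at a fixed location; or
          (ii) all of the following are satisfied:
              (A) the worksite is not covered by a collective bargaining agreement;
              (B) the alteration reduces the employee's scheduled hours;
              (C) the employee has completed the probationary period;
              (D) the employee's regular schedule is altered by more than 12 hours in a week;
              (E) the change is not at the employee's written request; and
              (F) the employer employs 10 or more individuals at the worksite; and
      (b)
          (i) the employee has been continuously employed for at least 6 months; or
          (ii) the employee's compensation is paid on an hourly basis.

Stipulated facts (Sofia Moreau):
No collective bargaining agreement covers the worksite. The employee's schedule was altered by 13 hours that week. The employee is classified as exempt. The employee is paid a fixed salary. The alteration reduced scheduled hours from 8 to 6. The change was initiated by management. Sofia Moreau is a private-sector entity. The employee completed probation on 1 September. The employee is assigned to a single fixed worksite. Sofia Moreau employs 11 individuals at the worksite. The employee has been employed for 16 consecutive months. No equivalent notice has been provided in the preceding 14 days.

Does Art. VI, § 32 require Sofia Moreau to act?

Yes — required.

(1) non-exempt — fails.
(i) not (fixed location) — not met.
(A) no CBA — met.
(B) hours reduced — holds.
(C) past probation — satisfied.
(D) schedule shift > 12h — holds.
(E) not employee-requested — holds.
(F) ≥ 10 at site — satisfied.
(ii) = T AND T AND T AND T AND T AND T = true.
(a) = F OR T = true.
(i) tenure ≥ 6 mo. — satisfied.
(ii) hourly-paid — not satisfied.
So (b) is satisfied (T OR F).
So (2) is satisfied (T AND T).
So Overall is satisfied (F OR T).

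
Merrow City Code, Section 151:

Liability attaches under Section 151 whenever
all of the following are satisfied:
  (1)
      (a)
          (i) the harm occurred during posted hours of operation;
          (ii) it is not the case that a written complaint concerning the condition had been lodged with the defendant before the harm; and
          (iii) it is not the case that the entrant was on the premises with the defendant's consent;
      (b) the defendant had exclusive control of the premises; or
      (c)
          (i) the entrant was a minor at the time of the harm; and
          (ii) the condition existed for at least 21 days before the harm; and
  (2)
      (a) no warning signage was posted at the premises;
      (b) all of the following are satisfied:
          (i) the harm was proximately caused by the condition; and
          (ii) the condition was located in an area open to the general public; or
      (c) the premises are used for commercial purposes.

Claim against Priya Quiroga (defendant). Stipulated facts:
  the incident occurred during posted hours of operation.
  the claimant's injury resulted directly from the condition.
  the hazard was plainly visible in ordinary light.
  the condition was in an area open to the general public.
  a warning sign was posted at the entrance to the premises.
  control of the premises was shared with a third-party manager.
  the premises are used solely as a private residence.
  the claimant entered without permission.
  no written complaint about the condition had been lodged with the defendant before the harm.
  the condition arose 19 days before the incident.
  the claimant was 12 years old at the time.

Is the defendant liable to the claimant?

(i) during posted hours — holds.
(ii) not (complaint lodged) — satisfied.
(iii) not (consent to enter) — satisfied.
(a) = T AND T AND T = true.
(b) exclusive control — not satisfied.
(i) entrant a minor — holds.
(ii) condition ≥21 days old — not satisfied.
(c): T AND F → false.
(1): T OR F OR F → true.
(a) no signage posted — not met.
(i) proximate cause — satisfied.
(ii) public area — satisfied.
(b): T AND T → true.
(c) commercial use — not met.
(2) = F OR T OR F = true.
So Overall is satisfied (T AND T).

Yes — liable.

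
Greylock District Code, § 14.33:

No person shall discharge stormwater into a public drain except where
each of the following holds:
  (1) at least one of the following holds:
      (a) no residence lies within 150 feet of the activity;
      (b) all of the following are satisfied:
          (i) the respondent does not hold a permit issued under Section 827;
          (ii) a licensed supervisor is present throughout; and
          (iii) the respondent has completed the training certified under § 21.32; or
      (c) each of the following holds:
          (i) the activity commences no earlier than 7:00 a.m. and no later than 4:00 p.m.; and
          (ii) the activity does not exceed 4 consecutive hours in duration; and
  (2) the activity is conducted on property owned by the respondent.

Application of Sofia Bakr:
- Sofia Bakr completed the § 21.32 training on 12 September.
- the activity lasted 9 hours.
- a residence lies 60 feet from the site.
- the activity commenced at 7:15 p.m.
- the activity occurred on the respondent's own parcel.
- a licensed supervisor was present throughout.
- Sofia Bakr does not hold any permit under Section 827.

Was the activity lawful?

Yes — lawful.

(a) no residence in 150 ft — fails.
(i) not (holds permit) — satisfied.
(ii) supervisor present — met.
(iii) training certified — met.
So (b) is satisfied (T AND T AND T).
(i) start within hours — not satisfied.
(ii) ≤ 4 hrs duration — fails.
(c): F AND F → false.
So (1) is satisfied (F OR T OR F).
(2) own property — met.
Overall = T AND T = true.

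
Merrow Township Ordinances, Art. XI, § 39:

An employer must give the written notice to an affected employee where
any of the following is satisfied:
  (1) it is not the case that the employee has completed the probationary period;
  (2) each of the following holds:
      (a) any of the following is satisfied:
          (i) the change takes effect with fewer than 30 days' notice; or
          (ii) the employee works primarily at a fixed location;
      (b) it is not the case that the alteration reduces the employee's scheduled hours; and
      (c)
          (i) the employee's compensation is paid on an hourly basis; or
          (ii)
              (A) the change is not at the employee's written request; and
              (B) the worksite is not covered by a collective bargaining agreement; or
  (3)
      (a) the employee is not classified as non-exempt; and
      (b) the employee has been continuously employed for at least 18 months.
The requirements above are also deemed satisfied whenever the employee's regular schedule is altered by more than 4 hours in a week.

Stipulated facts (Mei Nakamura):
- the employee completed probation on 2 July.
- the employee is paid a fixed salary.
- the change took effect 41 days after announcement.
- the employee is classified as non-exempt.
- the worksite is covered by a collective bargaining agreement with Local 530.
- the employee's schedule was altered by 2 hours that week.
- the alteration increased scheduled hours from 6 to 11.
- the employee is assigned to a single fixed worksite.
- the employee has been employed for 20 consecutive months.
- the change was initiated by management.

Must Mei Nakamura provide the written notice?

(1) not (past probation) — not satisfied.
(i) < 30 days' notice — fails.
(ii) fixed location — satisfied.
So (a) is satisfied (F OR T).
(b) not (hours reduced) — met.
(i) hourly-paid — not satisfied.
(A) not employee-requested — met.
(B) no CBA — not satisfied.
So (ii) is not satisfied (T AND F).
So (c) is not satisfied (F OR F).
(2) = T AND T AND F = false.
(a) not (non-exempt) — not met.
(b) tenure ≥ 18 mo. — satisfied.
(3): F AND T → false.
So Overall is not satisfied (F OR F OR F).
Exception (schedule shift > 4h) — not satisfied.
Result: main false OR exception false → false.

No — not required.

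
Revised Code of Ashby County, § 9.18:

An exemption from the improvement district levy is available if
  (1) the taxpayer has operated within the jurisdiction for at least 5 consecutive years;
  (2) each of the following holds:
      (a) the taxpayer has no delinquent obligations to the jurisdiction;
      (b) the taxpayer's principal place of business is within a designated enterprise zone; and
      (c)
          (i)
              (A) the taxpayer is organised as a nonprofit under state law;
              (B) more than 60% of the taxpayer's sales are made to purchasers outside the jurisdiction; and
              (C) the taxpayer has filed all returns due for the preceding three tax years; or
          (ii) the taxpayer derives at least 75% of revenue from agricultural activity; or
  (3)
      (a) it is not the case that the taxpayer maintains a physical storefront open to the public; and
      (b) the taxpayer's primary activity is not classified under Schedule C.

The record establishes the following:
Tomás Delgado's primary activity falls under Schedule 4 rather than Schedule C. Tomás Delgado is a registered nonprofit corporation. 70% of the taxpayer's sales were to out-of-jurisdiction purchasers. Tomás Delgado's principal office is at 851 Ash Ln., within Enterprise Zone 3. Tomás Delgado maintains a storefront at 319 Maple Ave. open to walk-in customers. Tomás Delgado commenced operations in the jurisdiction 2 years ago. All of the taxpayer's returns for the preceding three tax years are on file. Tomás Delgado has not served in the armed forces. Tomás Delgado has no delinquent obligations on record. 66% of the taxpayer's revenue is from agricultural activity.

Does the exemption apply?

Yes — exempt.

(1) ≥ 5 yrs in jurisdiction — fails.
(a) no delinquency — satisfied.
(b) in enterprise zone — satisfied.
(A) nonprofit — holds.
(B) >60% out-of-jur. sales — met.
(C) returns current — satisfied.
(i) = T AND T AND T = true.
(ii) ≥75% agricultural — fails.
(c): T OR F → true.
(2): T AND T AND T → true.
(a) not (has storefront) — not met.
(b) not (Schedule C activity) — holds.
(3) = F AND T = false.
So Overall is satisfied (F OR T OR F).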